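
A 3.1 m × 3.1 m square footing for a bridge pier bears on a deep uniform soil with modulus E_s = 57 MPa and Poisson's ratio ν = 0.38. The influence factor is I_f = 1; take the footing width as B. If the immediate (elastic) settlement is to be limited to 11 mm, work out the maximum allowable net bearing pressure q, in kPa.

E_s = 57 MPa = 57000 kPa.
S_e = q·B·(1−ν²)/E_s · I_f  ⇒  q = S_e·E_s / (B·(1−ν²)·I_f).
q = 0.011 × 57000 / (3.1 × 0.8556 × 1) = 236.4 kPa

q ≈ 236 kPa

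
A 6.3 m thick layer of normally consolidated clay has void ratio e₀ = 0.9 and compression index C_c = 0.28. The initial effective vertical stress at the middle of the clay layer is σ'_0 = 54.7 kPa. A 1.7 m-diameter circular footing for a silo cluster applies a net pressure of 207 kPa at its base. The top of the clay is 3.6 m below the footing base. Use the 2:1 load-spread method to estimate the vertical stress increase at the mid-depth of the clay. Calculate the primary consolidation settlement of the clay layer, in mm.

Mid-depth of clay below the footing base: z = 3.6 + 6.3/2 = 6.75 m.
Stress increase at mid-clay by the 2:1 spreading method:
Δσ ≈ qD²/(D+z)² = 207×1.7²/(1.7+6.75)² = 8.3783 kPa
Final effective stress: σ'_f = σ'_0 + Δσ = 54.7 + 8.3783 = 63.078 kPa.
Normally consolidated clay, so the full stress increment lies on the virgin compression line:
S_c = C_c·H/(1+e₀)·log₁₀(σ'_f/σ'_0) = 0.28×6.3/(1+0.9)×log₁₀(63.078/54.7)
    = 0.92842 × 0.061891 = 0.05746 m

S_c ≈ 57.5 mm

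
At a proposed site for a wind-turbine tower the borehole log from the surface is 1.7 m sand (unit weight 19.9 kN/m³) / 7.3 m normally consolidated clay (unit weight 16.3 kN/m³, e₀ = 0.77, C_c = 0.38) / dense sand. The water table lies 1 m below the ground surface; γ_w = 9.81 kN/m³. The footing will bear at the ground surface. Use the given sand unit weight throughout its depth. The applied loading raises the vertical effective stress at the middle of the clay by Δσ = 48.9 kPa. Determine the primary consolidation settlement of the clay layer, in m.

Mid-depth of clay below the ground surface: z = 1.7 + 7.3/2 = 5.35 m.
Total vertical stress at mid-clay: σ_v = 19.9×1.7 + 16.3×3.65 = 93.325 kPa.
Pore pressure: u = 9.81×(5.35 − 1) = 42.673 kPa.
Initial effective stress: σ'_0 = σ_v − u = 93.325 − 42.673 = 50.652 kPa.
Final effective stress: σ'_f = σ'_0 + Δσ = 50.652 + 48.9 = 99.552 kPa.
Normally consolidated clay, so the full stress increment lies on the virgin compression line:
S_c = C_c·H/(1+e₀)·log₁₀(σ'_f/σ'_0) = 0.38×7.3/(1+0.77)×log₁₀(99.552/50.652)
    = 1.5672 × 0.29345 = 0.4599 m

S_c ≈ 0.46 m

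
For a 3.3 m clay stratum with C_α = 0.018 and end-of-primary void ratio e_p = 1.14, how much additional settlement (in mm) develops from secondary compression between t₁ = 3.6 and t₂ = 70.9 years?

Secondary compression: S_s = C_α·H/(1+e_p)·log₁₀(t₂/t₁)
S_s = 0.018×3.3/(1+1.14)×log₁₀(70.9/3.6)
    = 0.02776 × 1.294 = 0.03593 m

S_s ≈ 35.9 mm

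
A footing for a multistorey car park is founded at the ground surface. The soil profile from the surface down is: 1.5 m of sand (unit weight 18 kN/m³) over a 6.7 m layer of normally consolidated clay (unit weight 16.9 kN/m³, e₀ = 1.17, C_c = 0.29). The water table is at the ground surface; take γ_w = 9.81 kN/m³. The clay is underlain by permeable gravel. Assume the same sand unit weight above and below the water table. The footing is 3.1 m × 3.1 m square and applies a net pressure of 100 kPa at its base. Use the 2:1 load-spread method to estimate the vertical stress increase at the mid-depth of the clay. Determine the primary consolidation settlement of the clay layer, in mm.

S_c ≈ 137 mm

Mid-depth of clay below the ground surface: z = 1.5 + 6.7/2 = 4.85 m.
Total vertical stress at mid-clay: σ_v = 18×1.5 + 16.9×3.35 = 83.615 kPa.
Pore pressure: u = 9.81×(4.85 − 0) = 47.578 kPa.
Initial effective stress: σ'_0 = σ_v − u = 83.615 − 47.578 = 36.037 kPa.
Stress increase at mid-clay by the 2:1 spreading method:
Δσ = qBL/((B+z)(L+z)) = 100×3.1×3.1/((3.1+4.85)(3.1+4.85)) = 15.205 kPa
Final effective stress: σ'_f = σ'_0 + Δσ = 36.037 + 15.205 = 51.242 kPa.
Normally consolidated clay, so the full stress increment lies on the virgin compression line:
S_c = C_c·H/(1+e₀)·log₁₀(σ'_f/σ'_0) = 0.29×6.7/(1+1.17)×log₁₀(51.242/36.037)
    = 0.89539 × 0.15288 = 0.1369 m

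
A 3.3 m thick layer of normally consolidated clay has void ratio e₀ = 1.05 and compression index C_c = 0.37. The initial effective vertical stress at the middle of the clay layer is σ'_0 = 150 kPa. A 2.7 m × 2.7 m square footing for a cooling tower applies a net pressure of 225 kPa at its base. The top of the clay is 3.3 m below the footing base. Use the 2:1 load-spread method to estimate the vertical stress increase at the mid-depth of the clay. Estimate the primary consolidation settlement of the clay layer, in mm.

Mid-depth of clay below the footing base: z = 3.3 + 3.3/2 = 4.95 m.
Stress increase at mid-clay by the 2:1 spreading method:
Δσ = qBL/((B+z)(L+z)) = 225×2.7×2.7/((2.7+4.95)(2.7+4.95)) = 28.028 kPa
Final effective stress: σ'_f = σ'_0 + Δσ = 150 + 28.028 = 178.03 kPa.
Normally consolidated clay, so the full stress increment lies on the virgin compression line:
S_c = C_c·H/(1+e₀)·log₁₀(σ'_f/σ'_0) = 0.37×3.3/(1+1.05)×log₁₀(178.03/150)
    = 0.59561 × 0.074402 = 0.04431 m

S_c ≈ 44.3 mm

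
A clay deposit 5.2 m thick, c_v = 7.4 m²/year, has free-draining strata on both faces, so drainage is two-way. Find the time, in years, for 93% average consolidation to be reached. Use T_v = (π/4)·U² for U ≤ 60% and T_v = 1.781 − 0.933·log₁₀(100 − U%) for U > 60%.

t ≈ 0.907 years

Drainage path length: H_d = H/2 = 2.6 m (double drainage).
U > 60%: T_v = 1.781 − 0.933·log₁₀(100 − 93) = 0.99252.
t = T_v·H_d²/c_v = 0.99252×2.6²/7.4 = 0.9067 years.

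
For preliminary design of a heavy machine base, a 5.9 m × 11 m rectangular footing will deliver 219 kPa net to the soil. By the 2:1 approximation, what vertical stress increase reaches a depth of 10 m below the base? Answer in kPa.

By the 2:1 method the load spreads at 1 horizontal : 2 vertical, so at depth z the loaded area has grown by z in each plan dimension:
Δσ = qBL/((B+z)(L+z)) = 219×5.9×11/((5.9+10)(11+10)) = 42.567 kPa

Δσ_z ≈ 42.6 kPa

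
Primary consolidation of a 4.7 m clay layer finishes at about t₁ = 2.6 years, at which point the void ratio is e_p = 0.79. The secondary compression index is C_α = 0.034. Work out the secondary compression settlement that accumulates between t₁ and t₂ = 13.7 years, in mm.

Secondary compression: S_s = C_α·H/(1+e_p)·log₁₀(t₂/t₁)
S_s = 0.034×4.7/(1+0.79)×log₁₀(13.7/2.6)
    = 0.08927 × 0.7217 = 0.06443 m

S_s ≈ 64.4 mm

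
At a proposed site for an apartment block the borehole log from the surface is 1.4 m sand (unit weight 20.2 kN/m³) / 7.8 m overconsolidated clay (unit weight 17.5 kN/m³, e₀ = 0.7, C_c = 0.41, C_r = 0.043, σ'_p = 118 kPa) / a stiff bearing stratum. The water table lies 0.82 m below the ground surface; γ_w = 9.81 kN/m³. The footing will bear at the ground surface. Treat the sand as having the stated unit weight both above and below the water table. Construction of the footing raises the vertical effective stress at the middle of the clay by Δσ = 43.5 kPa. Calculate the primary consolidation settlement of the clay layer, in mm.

S_c ≈ 51.7 mm

Mid-depth of clay below the ground surface: z = 1.4 + 7.8/2 = 5.3 m.
Total vertical stress at mid-clay: σ_v = 20.2×1.4 + 17.5×3.9 = 96.53 kPa.
Pore pressure: u = 9.81×(5.3 − 0.82) = 43.949 kPa.
Initial effective stress: σ'_0 = σ_v − u = 96.53 − 43.949 = 52.581 kPa.
Final effective stress: σ'_f = 52.581 + 43.5 = 96.081 kPa.
σ'_f = 96.081 ≤ σ'_p = 118 kPa, so the clay remains overconsolidated and only the recompression index applies:
S_c = C_r·H/(1+e₀)·log₁₀(σ'_f/σ'_0) = 0.043×7.8/1.7×log₁₀(96.081/52.581)
    = 0.19729 × 0.26181 = 0.05165 m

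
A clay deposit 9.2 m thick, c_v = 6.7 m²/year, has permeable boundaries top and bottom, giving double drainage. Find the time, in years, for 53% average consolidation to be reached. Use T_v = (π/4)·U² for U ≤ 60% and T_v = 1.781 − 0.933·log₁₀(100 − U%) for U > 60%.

Drainage path length: H_d = H/2 = 4.6 m (double drainage).
U ≤ 60%: T_v = (π/4)·U² = (π/4)×0.53² = 0.22062.
t = T_v·H_d²/c_v = 0.22062×4.6²/6.7 = 0.6968 years.

t ≈ 0.697 years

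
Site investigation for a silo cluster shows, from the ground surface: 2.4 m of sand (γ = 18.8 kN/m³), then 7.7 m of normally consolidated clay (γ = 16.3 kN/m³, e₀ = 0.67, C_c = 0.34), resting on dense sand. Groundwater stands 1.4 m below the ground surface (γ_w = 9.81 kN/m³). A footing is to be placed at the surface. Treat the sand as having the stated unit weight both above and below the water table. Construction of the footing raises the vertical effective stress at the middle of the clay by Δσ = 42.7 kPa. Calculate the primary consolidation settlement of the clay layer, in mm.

S_c ≈ 365 mm

Mid-depth of clay below the ground surface: z = 2.4 + 7.7/2 = 6.25 m.
Total vertical stress at mid-clay: σ_v = 18.8×2.4 + 16.3×3.85 = 107.88 kPa.
Pore pressure: u = 9.81×(6.25 − 1.4) = 47.578 kPa.
Initial effective stress: σ'_0 = σ_v − u = 107.88 − 47.578 = 60.302 kPa.
Final effective stress: σ'_f = σ'_0 + Δσ = 60.302 + 42.7 = 103 kPa.
Normally consolidated clay, so the full stress increment lies on the virgin compression line:
S_c = C_c·H/(1+e₀)·log₁₀(σ'_f/σ'_0) = 0.34×7.7/(1+0.67)×log₁₀(103/60.302)
    = 1.5677 × 0.23251 = 0.3645 m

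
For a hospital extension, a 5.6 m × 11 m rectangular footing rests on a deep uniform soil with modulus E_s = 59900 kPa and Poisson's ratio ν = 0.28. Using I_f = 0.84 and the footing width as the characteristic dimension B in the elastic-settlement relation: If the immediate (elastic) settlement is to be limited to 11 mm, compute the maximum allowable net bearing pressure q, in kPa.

q ≈ 152 kPa

S_e = q·B·(1−ν²)/E_s · I_f  ⇒  q = S_e·E_s / (B·(1−ν²)·I_f).
q = 0.011 × 59900 / (5.6 × 0.9216 × 0.84) = 152 kPa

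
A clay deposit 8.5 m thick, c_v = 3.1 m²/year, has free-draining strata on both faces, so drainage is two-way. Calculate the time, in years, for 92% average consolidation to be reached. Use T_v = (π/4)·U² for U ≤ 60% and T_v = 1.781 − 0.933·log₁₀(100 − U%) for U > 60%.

Drainage path length: H_d = H/2 = 4.25 m (double drainage).
U > 60%: T_v = 1.781 − 0.933·log₁₀(100 − 92) = 0.93842.
t = T_v·H_d²/c_v = 0.93842×4.25²/3.1 = 5.468 years.

t ≈ 5.47 years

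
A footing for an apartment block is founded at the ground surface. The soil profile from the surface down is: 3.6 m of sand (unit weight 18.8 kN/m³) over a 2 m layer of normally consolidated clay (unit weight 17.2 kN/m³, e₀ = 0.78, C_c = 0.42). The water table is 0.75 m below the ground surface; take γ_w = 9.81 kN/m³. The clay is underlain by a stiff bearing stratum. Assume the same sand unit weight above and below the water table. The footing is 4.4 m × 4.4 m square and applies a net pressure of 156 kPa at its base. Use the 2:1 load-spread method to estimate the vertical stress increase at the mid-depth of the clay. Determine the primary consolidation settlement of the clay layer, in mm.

S_c ≈ 119 mm

Mid-depth of clay below the ground surface: z = 3.6 + 2/2 = 4.6 m.
Total vertical stress at mid-clay: σ_v = 18.8×3.6 + 17.2×1 = 84.88 kPa.
Pore pressure: u = 9.81×(4.6 − 0.75) = 37.769 kPa.
Initial effective stress: σ'_0 = σ_v − u = 84.88 − 37.769 = 47.111 kPa.
Stress increase at mid-clay by the 2:1 spreading method:
Δσ = qBL/((B+z)(L+z)) = 156×4.4×4.4/((4.4+4.6)(4.4+4.6)) = 37.286 kPa
Final effective stress: σ'_f = σ'_0 + Δσ = 47.111 + 37.286 = 84.397 kPa.
Normally consolidated clay, so the full stress increment lies on the virgin compression line:
S_c = C_c·H/(1+e₀)·log₁₀(σ'_f/σ'_0) = 0.42×2/(1+0.78)×log₁₀(84.397/47.111)
    = 0.47191 × 0.2532 = 0.1195 m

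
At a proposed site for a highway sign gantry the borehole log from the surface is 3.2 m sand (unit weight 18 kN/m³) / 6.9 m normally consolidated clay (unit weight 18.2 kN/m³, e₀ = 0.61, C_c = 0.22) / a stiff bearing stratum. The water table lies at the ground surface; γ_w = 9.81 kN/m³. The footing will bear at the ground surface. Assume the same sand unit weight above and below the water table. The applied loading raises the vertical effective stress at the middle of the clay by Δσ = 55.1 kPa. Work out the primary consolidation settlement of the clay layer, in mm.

S_c ≈ 284 mm

Mid-depth of clay below the ground surface: z = 3.2 + 6.9/2 = 6.65 m.
Total vertical stress at mid-clay: σ_v = 18×3.2 + 18.2×3.45 = 120.39 kPa.
Pore pressure: u = 9.81×(6.65 − 0) = 65.237 kPa.
Initial effective stress: σ'_0 = σ_v − u = 120.39 − 65.237 = 55.153 kPa.
Final effective stress: σ'_f = σ'_0 + Δσ = 55.153 + 55.1 = 110.25 kPa.
Normally consolidated clay, so the full stress increment lies on the virgin compression line:
S_c = C_c·H/(1+e₀)·log₁₀(σ'_f/σ'_0) = 0.22×6.9/(1+0.61)×log₁₀(110.25/55.153)
    = 0.94286 × 0.30081 = 0.2836 m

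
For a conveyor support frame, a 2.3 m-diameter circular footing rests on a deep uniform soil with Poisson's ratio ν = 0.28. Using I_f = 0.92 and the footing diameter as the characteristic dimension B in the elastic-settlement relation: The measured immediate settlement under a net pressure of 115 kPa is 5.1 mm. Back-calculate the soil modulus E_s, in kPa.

S_e = q·B·(1−ν²)/E_s · I_f  ⇒  E_s = q·B·(1−ν²)·I_f / S_e.
E_s = 115 × 2.3 × 0.9216 × 0.92 / 0.0051 = 43970 kPa

E_s ≈ 44000 kPa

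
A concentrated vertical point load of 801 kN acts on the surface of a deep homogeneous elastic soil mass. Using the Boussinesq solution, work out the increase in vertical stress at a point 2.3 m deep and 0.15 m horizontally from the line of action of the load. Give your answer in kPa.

Δσ_z ≈ 71.5 kPa

Boussinesq vertical stress below a point load on an elastic half-space:
Δσ_z = 3P/(2πz²) · [1 + (r/z)²]^(−5/2)
r/z = 0.15/2.3 = 0.065217; [1+(r/z)²]^(−5/2) = 0.98945.
Δσ_z = 3×801/(2π×2.3²) × 0.98945 = 72.297 × 0.98945 = 71.53 kPa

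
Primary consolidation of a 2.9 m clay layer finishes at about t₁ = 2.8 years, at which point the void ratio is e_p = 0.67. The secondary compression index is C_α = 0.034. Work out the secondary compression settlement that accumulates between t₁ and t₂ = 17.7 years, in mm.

Secondary compression: S_s = C_α·H/(1+e_p)·log₁₀(t₂/t₁)
S_s = 0.034×2.9/(1+0.67)×log₁₀(17.7/2.8)
    = 0.05904 × 0.8008 = 0.04728 m

S_s ≈ 47.3 mm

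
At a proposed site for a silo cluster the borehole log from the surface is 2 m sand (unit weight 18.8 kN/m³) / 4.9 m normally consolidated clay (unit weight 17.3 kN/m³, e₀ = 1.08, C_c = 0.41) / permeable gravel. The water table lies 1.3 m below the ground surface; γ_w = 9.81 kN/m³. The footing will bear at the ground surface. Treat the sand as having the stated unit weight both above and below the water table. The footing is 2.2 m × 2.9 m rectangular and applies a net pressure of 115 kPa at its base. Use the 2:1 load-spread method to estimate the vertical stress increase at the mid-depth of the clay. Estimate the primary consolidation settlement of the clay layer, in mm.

S_c ≈ 112 mm

Mid-depth of clay below the ground surface: z = 2 + 4.9/2 = 4.45 m.
Total vertical stress at mid-clay: σ_v = 18.8×2 + 17.3×2.45 = 79.985 kPa.
Pore pressure: u = 9.81×(4.45 − 1.3) = 30.902 kPa.
Initial effective stress: σ'_0 = σ_v − u = 79.985 − 30.902 = 49.083 kPa.
Stress increase at mid-clay by the 2:1 spreading method:
Δσ = qBL/((B+z)(L+z)) = 115×2.2×2.9/((2.2+4.45)(2.9+4.45)) = 15.011 kPa
Final effective stress: σ'_f = σ'_0 + Δσ = 49.083 + 15.011 = 64.094 kPa.
Normally consolidated clay, so the full stress increment lies on the virgin compression line:
S_c = C_c·H/(1+e₀)·log₁₀(σ'_f/σ'_0) = 0.41×4.9/(1+1.08)×log₁₀(64.094/49.083)
    = 0.96587 × 0.11589 = 0.1119 m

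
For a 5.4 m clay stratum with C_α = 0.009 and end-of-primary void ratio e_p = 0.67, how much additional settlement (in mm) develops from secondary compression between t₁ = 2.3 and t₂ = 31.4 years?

S_s ≈ 33 mm

Secondary compression: S_s = C_α·H/(1+e_p)·log₁₀(t₂/t₁)
S_s = 0.009×5.4/(1+0.67)×log₁₀(31.4/2.3)
    = 0.0291 × 1.135 = 0.03304 m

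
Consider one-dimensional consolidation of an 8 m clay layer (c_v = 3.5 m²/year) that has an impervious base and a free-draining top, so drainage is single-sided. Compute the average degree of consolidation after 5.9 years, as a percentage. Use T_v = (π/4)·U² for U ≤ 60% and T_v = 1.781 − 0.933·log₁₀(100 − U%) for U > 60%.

Drainage path length: H_d = H = 8 m (single drainage).
T_v = c_v·t/H_d² = 3.5×5.9/8² = 0.32266.
T_v = 0.32266 corresponds to the U > 60% branch:
U = 1 − 10^((1.781 − T_v)/0.933)/100 = 0.6344

U ≈ 63.4 %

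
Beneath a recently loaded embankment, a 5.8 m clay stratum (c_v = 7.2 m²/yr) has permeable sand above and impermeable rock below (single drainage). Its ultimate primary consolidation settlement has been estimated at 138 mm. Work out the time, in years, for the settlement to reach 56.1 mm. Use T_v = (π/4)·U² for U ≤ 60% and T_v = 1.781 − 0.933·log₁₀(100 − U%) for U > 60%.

Drainage path length: H_d = H = 5.8 m (single drainage).
U = S(t)/S_ult = 56.1/138 = 0.4065.
U ≤ 60%: T_v = (π/4)·U² = (π/4)×0.40652² = 0.12979.
t = T_v·H_d²/c_v = 0.12979×5.8²/7.2 = 0.6064 years.

t ≈ 0.606 years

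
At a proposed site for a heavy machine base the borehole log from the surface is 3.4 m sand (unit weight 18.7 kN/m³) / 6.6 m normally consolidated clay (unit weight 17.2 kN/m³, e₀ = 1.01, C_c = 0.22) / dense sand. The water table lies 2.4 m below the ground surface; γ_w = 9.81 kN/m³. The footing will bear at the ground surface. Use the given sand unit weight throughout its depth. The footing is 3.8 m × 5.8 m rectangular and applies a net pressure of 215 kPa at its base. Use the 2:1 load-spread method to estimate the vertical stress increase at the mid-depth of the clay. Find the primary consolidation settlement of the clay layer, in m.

S_c ≈ 0.119 m

Mid-depth of clay below the ground surface: z = 3.4 + 6.6/2 = 6.7 m.
Total vertical stress at mid-clay: σ_v = 18.7×3.4 + 17.2×3.3 = 120.34 kPa.
Pore pressure: u = 9.81×(6.7 − 2.4) = 42.183 kPa.
Initial effective stress: σ'_0 = σ_v − u = 120.34 − 42.183 = 78.157 kPa.
Stress increase at mid-clay by the 2:1 spreading method:
Δσ = qBL/((B+z)(L+z)) = 215×3.8×5.8/((3.8+6.7)(5.8+6.7)) = 36.104 kPa
Final effective stress: σ'_f = σ'_0 + Δσ = 78.157 + 36.104 = 114.26 kPa.
Normally consolidated clay, so the full stress increment lies on the virgin compression line:
S_c = C_c·H/(1+e₀)·log₁₀(σ'_f/σ'_0) = 0.22×6.6/(1+1.01)×log₁₀(114.26/78.157)
    = 0.72239 × 0.16493 = 0.1191 m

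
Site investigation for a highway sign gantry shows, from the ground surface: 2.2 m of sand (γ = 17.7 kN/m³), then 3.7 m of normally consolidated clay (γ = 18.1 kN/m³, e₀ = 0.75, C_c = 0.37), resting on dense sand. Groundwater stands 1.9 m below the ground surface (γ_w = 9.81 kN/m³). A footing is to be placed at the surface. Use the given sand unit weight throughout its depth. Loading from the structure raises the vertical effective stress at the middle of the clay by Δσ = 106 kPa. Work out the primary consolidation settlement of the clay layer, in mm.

Mid-depth of clay below the ground surface: z = 2.2 + 3.7/2 = 4.05 m.
Total vertical stress at mid-clay: σ_v = 17.7×2.2 + 18.1×1.85 = 72.425 kPa.
Pore pressure: u = 9.81×(4.05 − 1.9) = 21.091 kPa.
Initial effective stress: σ'_0 = σ_v − u = 72.425 − 21.091 = 51.334 kPa.
Final effective stress: σ'_f = σ'_0 + Δσ = 51.334 + 106 = 157.33 kPa.
Normally consolidated clay, so the full stress increment lies on the virgin compression line:
S_c = C_c·H/(1+e₀)·log₁₀(σ'_f/σ'_0) = 0.37×3.7/(1+0.75)×log₁₀(157.33/51.334)
    = 0.78229 × 0.48641 = 0.3805 m

S_c ≈ 381 mm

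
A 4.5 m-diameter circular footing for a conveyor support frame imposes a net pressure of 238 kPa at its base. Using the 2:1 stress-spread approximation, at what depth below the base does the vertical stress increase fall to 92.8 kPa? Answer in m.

z ≈ 2.71 m

2:1 spreading — at depth z the loaded area has grown by z in each plan dimension:
qD²/(D+z)² = Δσ_z ⇒ z = D(√(q/Δσ_z) − 1) = 4.5×(√(238/92.8) − 1) = 2.707 m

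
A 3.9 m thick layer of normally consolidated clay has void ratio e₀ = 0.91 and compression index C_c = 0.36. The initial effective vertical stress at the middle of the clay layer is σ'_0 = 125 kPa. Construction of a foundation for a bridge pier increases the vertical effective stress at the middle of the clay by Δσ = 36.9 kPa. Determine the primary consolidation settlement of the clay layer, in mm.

S_c ≈ 82.6 mm

Final effective stress: σ'_f = σ'_0 + Δσ = 125 + 36.9 = 161.9 kPa.
Normally consolidated clay, so the full stress increment lies on the virgin compression line:
S_c = C_c·H/(1+e₀)·log₁₀(σ'_f/σ'_0) = 0.36×3.9/(1+0.91)×log₁₀(161.9/125)
    = 0.73508 × 0.11234 = 0.08258 m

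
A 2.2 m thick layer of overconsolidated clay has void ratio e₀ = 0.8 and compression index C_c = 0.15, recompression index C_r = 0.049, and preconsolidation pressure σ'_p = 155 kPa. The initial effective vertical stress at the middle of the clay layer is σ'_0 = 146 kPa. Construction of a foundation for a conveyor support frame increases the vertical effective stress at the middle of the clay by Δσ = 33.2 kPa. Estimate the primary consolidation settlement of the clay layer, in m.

S_c ≈ 0.0131 m

Final effective stress: σ'_f = 146 + 33.2 = 179.2 kPa.
σ'_f = 179.2 > σ'_p = 155 kPa, so the stress path crosses the preconsolidation pressure — recompression up to σ'_p, then virgin compression beyond:
S_c = H/(1+e₀)·[C_r·log₁₀(σ'_p/σ'_0) + C_c·log₁₀(σ'_f/σ'_p)]
    = 2.2/1.8 × [0.049×log₁₀(155/146) + 0.15×log₁₀(179.2/155)]
    = 1.2222 × [0.001273 + 0.0094509] = 0.01311 m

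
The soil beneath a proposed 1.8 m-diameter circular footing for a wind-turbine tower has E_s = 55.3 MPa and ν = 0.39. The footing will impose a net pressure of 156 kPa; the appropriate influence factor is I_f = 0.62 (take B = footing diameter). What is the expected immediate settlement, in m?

S_e ≈ 0.00267 m

Immediate (elastic) settlement: S_e = q·B·(1−ν²)/E_s · I_f.
E_s = 55.3 MPa = 55300 kPa.
S_e = 156 × 1.8 × (1 − 0.39²) / 55300 × 0.62
    = 156 × 1.8 × 0.8479 / 55300 × 0.62
    = 0.002669 m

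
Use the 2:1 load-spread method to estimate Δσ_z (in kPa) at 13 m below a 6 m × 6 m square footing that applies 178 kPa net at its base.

Δσ_z ≈ 17.8 kPa

By the 2:1 method the load spreads at 1 horizontal : 2 vertical, so at depth z the loaded area has grown by z in each plan dimension:
Δσ = qBL/((B+z)(L+z)) = 178×6×6/((6+13)(6+13)) = 17.751 kPa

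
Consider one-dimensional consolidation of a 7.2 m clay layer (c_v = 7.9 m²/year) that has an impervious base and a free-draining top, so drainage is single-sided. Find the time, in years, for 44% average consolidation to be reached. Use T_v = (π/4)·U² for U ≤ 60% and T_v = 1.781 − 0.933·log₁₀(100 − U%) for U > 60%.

t ≈ 0.998 years

Drainage path length: H_d = H = 7.2 m (single drainage).
U ≤ 60%: T_v = (π/4)·U² = (π/4)×0.44² = 0.15205.
t = T_v·H_d²/c_v = 0.15205×7.2²/7.9 = 0.9978 years.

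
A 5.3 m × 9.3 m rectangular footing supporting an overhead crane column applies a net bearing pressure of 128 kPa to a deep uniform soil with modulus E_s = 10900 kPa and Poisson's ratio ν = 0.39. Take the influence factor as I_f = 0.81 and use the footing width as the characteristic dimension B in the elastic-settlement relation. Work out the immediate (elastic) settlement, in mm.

Immediate (elastic) settlement: S_e = q·B·(1−ν²)/E_s · I_f.
S_e = 128 × 5.3 × (1 − 0.39²) / 10900 × 0.81
    = 128 × 5.3 × 0.8479 / 10900 × 0.81
    = 0.04275 m = 42.75 mm

S_e ≈ 42.7 mm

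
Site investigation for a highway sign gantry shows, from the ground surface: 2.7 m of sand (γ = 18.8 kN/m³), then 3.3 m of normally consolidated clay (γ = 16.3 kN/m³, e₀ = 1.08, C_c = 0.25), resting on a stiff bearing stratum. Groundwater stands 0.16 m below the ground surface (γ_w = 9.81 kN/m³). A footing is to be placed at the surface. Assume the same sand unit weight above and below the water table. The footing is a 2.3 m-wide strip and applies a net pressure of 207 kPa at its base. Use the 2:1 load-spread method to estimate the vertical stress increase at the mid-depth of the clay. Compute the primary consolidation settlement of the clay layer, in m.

Mid-depth of clay below the ground surface: z = 2.7 + 3.3/2 = 4.35 m.
Total vertical stress at mid-clay: σ_v = 18.8×2.7 + 16.3×1.65 = 77.655 kPa.
Pore pressure: u = 9.81×(4.35 − 0.16) = 41.104 kPa.
Initial effective stress: σ'_0 = σ_v − u = 77.655 − 41.104 = 36.551 kPa.
Stress increase at mid-clay by the 2:1 spreading method:
Δσ = qB/(B+z) = 207×2.3/(2.3+4.35) = 71.594 kPa
Final effective stress: σ'_f = σ'_0 + Δσ = 36.551 + 71.594 = 108.14 kPa.
Normally consolidated clay, so the full stress increment lies on the virgin compression line:
S_c = C_c·H/(1+e₀)·log₁₀(σ'_f/σ'_0) = 0.25×3.3/(1+1.08)×log₁₀(108.14/36.551)
    = 0.39663 × 0.47109 = 0.1868 m

S_c ≈ 0.187 m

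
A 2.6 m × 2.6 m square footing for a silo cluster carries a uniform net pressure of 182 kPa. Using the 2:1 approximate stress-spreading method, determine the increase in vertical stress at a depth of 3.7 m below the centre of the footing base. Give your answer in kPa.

By the 2:1 method the load spreads at 1 horizontal : 2 vertical, so at depth z the loaded area has grown by z in each plan dimension:
Δσ = qBL/((B+z)(L+z)) = 182×2.6×2.6/((2.6+3.7)(2.6+3.7)) = 30.998 kPa

Δσ_z ≈ 31 kPa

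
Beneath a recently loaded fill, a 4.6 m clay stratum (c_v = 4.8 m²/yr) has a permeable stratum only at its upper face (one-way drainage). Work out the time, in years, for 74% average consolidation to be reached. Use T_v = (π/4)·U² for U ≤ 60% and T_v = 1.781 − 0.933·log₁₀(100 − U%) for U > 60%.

t ≈ 2.03 years

Drainage path length: H_d = H = 4.6 m (single drainage).
U > 60%: T_v = 1.781 − 0.933·log₁₀(100 − 74) = 0.46083.
t = T_v·H_d²/c_v = 0.46083×4.6²/4.8 = 2.031 years.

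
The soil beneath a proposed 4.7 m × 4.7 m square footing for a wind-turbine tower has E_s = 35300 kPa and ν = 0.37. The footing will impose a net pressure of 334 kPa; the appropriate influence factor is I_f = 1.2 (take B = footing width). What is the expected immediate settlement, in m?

Immediate (elastic) settlement: S_e = q·B·(1−ν²)/E_s · I_f.
S_e = 334 × 4.7 × (1 − 0.37²) / 35300 × 1.2
    = 334 × 4.7 × 0.8631 / 35300 × 1.2
    = 0.04606 m

S_e ≈ 0.0461 m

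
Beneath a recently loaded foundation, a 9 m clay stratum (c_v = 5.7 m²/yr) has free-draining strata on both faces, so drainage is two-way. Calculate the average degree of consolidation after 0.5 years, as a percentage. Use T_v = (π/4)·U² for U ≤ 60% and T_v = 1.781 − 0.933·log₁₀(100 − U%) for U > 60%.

Drainage path length: H_d = H/2 = 4.5 m (double drainage).
T_v = c_v·t/H_d² = 5.7×0.5/4.5² = 0.14074.
T_v = 0.14074 corresponds to the U ≤ 60% branch:
U = √(4T_v/π) = 0.4233

U ≈ 42.3 %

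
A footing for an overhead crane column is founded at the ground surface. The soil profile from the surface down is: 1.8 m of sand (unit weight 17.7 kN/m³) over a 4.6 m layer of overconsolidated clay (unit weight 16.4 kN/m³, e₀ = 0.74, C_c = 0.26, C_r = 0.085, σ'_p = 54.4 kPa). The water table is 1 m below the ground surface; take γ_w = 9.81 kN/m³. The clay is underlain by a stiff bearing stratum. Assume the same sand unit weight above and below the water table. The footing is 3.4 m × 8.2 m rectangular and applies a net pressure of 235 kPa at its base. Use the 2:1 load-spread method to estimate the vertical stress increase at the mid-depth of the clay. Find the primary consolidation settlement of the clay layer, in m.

Mid-depth of clay below the ground surface: z = 1.8 + 4.6/2 = 4.1 m.
Total vertical stress at mid-clay: σ_v = 17.7×1.8 + 16.4×2.3 = 69.58 kPa.
Pore pressure: u = 9.81×(4.1 − 1) = 30.411 kPa.
Initial effective stress: σ'_0 = σ_v − u = 69.58 − 30.411 = 39.169 kPa.
Stress increase at mid-clay by the 2:1 spreading method:
Δσ = qBL/((B+z)(L+z)) = 235×3.4×8.2/((3.4+4.1)(8.2+4.1)) = 71.022 kPa
Final effective stress: σ'_f = 39.169 + 71.022 = 110.19 kPa.
σ'_f = 110.19 > σ'_p = 54.4 kPa, so the stress path crosses the preconsolidation pressure — recompression up to σ'_p, then virgin compression beyond:
S_c = H/(1+e₀)·[C_r·log₁₀(σ'_p/σ'_0) + C_c·log₁₀(σ'_f/σ'_p)]
    = 4.6/1.74 × [0.085×log₁₀(54.4/39.169) + 0.26×log₁₀(110.19/54.4)]
    = 2.6437 × [0.012126 + 0.079701] = 0.2428 m

S_c ≈ 0.243 m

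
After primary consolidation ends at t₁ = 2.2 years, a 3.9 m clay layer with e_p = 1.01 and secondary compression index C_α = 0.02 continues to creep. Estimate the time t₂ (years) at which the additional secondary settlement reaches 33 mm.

S_s = C_α·H/(1+e_p)·log₁₀(t₂/t₁) ⇒ log₁₀(t₂/t₁) = S_s·(1+e_p)/(C_α·H).
log₁₀(t₂/t₁) = 0.033 × (1+1.01) / (0.02×3.9) = 0.8504
t₂ = t₁ × 10^0.8504 = 2.2 × 7.086 = 15.59 years

t₂ ≈ 15.6 years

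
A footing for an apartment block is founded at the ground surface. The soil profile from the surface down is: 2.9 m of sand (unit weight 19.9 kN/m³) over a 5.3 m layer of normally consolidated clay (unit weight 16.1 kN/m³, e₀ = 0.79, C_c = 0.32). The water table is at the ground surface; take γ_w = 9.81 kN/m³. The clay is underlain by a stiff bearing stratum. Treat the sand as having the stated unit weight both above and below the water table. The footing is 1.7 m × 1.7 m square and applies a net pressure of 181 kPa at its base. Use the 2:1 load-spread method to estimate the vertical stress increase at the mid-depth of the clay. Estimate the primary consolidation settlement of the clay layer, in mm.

Mid-depth of clay below the ground surface: z = 2.9 + 5.3/2 = 5.55 m.
Total vertical stress at mid-clay: σ_v = 19.9×2.9 + 16.1×2.65 = 100.38 kPa.
Pore pressure: u = 9.81×(5.55 − 0) = 54.446 kPa.
Initial effective stress: σ'_0 = σ_v − u = 100.38 − 54.446 = 45.934 kPa.
Stress increase at mid-clay by the 2:1 spreading method:
Δσ = qBL/((B+z)(L+z)) = 181×1.7×1.7/((1.7+5.55)(1.7+5.55)) = 9.9518 kPa
Final effective stress: σ'_f = σ'_0 + Δσ = 45.934 + 9.9518 = 55.886 kPa.
Normally consolidated clay, so the full stress increment lies on the virgin compression line:
S_c = C_c·H/(1+e₀)·log₁₀(σ'_f/σ'_0) = 0.32×5.3/(1+0.79)×log₁₀(55.886/45.934)
    = 0.94749 × 0.085169 = 0.0807 m

S_c ≈ 80.7 mm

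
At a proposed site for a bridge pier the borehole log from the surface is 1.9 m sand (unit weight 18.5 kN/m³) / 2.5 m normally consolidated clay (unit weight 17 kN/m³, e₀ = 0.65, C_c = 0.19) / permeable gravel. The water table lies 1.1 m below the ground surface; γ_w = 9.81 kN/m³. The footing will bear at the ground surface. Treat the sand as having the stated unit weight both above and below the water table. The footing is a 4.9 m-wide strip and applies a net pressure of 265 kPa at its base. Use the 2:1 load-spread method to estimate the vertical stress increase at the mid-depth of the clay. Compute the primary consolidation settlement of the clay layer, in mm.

S_c ≈ 212 mm

Mid-depth of clay below the ground surface: z = 1.9 + 2.5/2 = 3.15 m.
Total vertical stress at mid-clay: σ_v = 18.5×1.9 + 17×1.25 = 56.4 kPa.
Pore pressure: u = 9.81×(3.15 − 1.1) = 20.11 kPa.
Initial effective stress: σ'_0 = σ_v − u = 56.4 − 20.11 = 36.29 kPa.
Stress increase at mid-clay by the 2:1 spreading method:
Δσ = qB/(B+z) = 265×4.9/(4.9+3.15) = 161.3 kPa
Final effective stress: σ'_f = σ'_0 + Δσ = 36.29 + 161.3 = 197.59 kPa.
Normally consolidated clay, so the full stress increment lies on the virgin compression line:
S_c = C_c·H/(1+e₀)·log₁₀(σ'_f/σ'_0) = 0.19×2.5/(1+0.65)×log₁₀(197.59/36.29)
    = 0.28788 × 0.73598 = 0.2119 m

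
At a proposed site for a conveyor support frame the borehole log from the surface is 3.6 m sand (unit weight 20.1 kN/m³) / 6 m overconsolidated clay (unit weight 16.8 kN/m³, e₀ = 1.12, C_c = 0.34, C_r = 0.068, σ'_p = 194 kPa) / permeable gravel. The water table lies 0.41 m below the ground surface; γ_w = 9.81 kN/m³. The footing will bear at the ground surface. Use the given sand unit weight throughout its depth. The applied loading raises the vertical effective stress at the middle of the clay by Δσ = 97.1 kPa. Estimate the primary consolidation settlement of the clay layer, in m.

Mid-depth of clay below the ground surface: z = 3.6 + 6/2 = 6.6 m.
Total vertical stress at mid-clay: σ_v = 20.1×3.6 + 16.8×3 = 122.76 kPa.
Pore pressure: u = 9.81×(6.6 − 0.41) = 60.724 kPa.
Initial effective stress: σ'_0 = σ_v − u = 122.76 − 60.724 = 62.036 kPa.
Final effective stress: σ'_f = 62.036 + 97.1 = 159.14 kPa.
σ'_f = 159.14 ≤ σ'_p = 194 kPa, so the clay remains overconsolidated and only the recompression index applies:
S_c = C_r·H/(1+e₀)·log₁₀(σ'_f/σ'_0) = 0.068×6/2.12×log₁₀(159.14/62.036)
    = 0.19245 × 0.40914 = 0.07874 m

S_c ≈ 0.0787 m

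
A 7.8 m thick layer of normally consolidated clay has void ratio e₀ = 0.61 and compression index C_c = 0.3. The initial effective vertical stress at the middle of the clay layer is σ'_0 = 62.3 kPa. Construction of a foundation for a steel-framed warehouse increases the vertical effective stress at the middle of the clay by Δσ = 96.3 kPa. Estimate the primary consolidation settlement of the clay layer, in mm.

S_c ≈ 590 mm

Final effective stress: σ'_f = σ'_0 + Δσ = 62.3 + 96.3 = 158.6 kPa.
Normally consolidated clay, so the full stress increment lies on the virgin compression line:
S_c = C_c·H/(1+e₀)·log₁₀(σ'_f/σ'_0) = 0.3×7.8/(1+0.61)×log₁₀(158.6/62.3)
    = 1.4534 × 0.40582 = 0.5898 m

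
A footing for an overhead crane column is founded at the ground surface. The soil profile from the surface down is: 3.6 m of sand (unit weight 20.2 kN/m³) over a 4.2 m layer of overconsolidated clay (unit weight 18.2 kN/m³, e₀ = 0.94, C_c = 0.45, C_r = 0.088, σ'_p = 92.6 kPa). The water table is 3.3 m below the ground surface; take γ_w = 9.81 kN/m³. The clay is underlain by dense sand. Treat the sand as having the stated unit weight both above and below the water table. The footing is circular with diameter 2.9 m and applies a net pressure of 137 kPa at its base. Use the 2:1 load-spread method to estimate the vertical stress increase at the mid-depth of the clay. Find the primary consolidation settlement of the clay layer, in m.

S_c ≈ 0.0497 m

Mid-depth of clay below the ground surface: z = 3.6 + 4.2/2 = 5.7 m.
Total vertical stress at mid-clay: σ_v = 20.2×3.6 + 18.2×2.1 = 110.94 kPa.
Pore pressure: u = 9.81×(5.7 − 3.3) = 23.544 kPa.
Initial effective stress: σ'_0 = σ_v − u = 110.94 − 23.544 = 87.396 kPa.
Stress increase at mid-clay by the 2:1 spreading method:
Δσ ≈ qD²/(D+z)² = 137×2.9²/(2.9+5.7)² = 15.578 kPa
Final effective stress: σ'_f = 87.396 + 15.578 = 102.97 kPa.
σ'_f = 102.97 > σ'_p = 92.6 kPa, so the stress path crosses the preconsolidation pressure — recompression up to σ'_p, then virgin compression beyond:
S_c = H/(1+e₀)·[C_r·log₁₀(σ'_p/σ'_0) + C_c·log₁₀(σ'_f/σ'_p)]
    = 4.2/1.94 × [0.088×log₁₀(92.6/87.396) + 0.45×log₁₀(102.97/92.6)]
    = 2.1649 × [0.0022105 + 0.020745] = 0.0497 m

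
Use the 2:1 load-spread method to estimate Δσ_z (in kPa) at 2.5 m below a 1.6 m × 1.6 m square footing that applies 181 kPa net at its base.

Δσ_z ≈ 27.6 kPa

By the 2:1 method the load spreads at 1 horizontal : 2 vertical, so at depth z the loaded area has grown by z in each plan dimension:
Δσ = qBL/((B+z)(L+z)) = 181×1.6×1.6/((1.6+2.5)(1.6+2.5)) = 27.565 kPa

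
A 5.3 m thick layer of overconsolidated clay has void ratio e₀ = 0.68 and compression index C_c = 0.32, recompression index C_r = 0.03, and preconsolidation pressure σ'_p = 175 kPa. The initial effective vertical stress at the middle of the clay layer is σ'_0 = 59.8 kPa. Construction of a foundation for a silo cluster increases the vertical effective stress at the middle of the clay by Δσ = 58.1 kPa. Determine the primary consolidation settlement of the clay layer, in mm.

S_c ≈ 27.9 mm

Final effective stress: σ'_f = 59.8 + 58.1 = 117.9 kPa.
σ'_f = 117.9 ≤ σ'_p = 175 kPa, so the clay remains overconsolidated and only the recompression index applies:
S_c = C_r·H/(1+e₀)·log₁₀(σ'_f/σ'_0) = 0.03×5.3/1.68×log₁₀(117.9/59.8)
    = 0.094644 × 0.29481 = 0.0279 m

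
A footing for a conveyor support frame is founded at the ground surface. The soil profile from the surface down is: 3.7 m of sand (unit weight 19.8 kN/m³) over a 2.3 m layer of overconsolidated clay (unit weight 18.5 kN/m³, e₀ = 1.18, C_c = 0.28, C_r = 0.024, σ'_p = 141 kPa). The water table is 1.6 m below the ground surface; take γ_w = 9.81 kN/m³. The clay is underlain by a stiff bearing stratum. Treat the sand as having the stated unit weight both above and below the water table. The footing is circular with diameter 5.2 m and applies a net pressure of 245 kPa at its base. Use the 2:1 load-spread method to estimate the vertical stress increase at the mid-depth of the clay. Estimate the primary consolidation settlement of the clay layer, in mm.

Mid-depth of clay below the ground surface: z = 3.7 + 2.3/2 = 4.85 m.
Total vertical stress at mid-clay: σ_v = 19.8×3.7 + 18.5×1.15 = 94.535 kPa.
Pore pressure: u = 9.81×(4.85 − 1.6) = 31.883 kPa.
Initial effective stress: σ'_0 = σ_v − u = 94.535 − 31.883 = 62.652 kPa.
Stress increase at mid-clay by the 2:1 spreading method:
Δσ ≈ qD²/(D+z)² = 245×5.2²/(5.2+4.85)² = 65.59 kPa
Final effective stress: σ'_f = 62.652 + 65.59 = 128.24 kPa.
σ'_f = 128.24 ≤ σ'_p = 141 kPa, so the clay remains overconsolidated and only the recompression index applies:
S_c = C_r·H/(1+e₀)·log₁₀(σ'_f/σ'_0) = 0.024×2.3/2.18×log₁₀(128.24/62.652)
    = 0.02532 × 0.31109 = 0.007877 m

S_c ≈ 7.88 mm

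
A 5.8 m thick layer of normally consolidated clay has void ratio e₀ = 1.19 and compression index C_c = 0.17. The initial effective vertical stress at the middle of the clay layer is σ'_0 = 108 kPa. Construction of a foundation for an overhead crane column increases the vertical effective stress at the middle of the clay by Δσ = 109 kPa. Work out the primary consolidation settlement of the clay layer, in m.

S_c ≈ 0.136 m

Final effective stress: σ'_f = σ'_0 + Δσ = 108 + 109 = 217 kPa.
Normally consolidated clay, so the full stress increment lies on the virgin compression line:
S_c = C_c·H/(1+e₀)·log₁₀(σ'_f/σ'_0) = 0.17×5.8/(1+1.19)×log₁₀(217/108)
    = 0.45023 × 0.30304 = 0.1364 m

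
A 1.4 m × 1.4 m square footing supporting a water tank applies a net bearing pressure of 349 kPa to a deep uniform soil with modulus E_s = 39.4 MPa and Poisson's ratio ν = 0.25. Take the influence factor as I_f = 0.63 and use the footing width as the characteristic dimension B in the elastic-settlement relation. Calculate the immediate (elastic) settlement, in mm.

Immediate (elastic) settlement: S_e = q·B·(1−ν²)/E_s · I_f.
E_s = 39.4 MPa = 39400 kPa.
S_e = 349 × 1.4 × (1 − 0.25²) / 39400 × 0.63
    = 349 × 1.4 × 0.9375 / 39400 × 0.63
    = 0.007324 m = 7.324 mm

S_e ≈ 7.32 mm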